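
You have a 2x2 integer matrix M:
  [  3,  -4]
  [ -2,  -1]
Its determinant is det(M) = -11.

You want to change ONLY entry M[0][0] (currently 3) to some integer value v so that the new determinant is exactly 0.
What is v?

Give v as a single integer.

Answer: -8

Derivation:
det is linear in entry M[0][0]: det = old_det + (v - 3) * C_00
Cofactor C_00 = -1
Want det = 0: -11 + (v - 3) * -1 = 0
  (v - 3) = 11 / -1 = -11
  v = 3 + (-11) = -8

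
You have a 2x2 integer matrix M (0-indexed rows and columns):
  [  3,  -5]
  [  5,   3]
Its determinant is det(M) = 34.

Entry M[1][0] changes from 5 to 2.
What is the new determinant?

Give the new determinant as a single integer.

Answer: 19

Derivation:
det is linear in row 1: changing M[1][0] by delta changes det by delta * cofactor(1,0).
Cofactor C_10 = (-1)^(1+0) * minor(1,0) = 5
Entry delta = 2 - 5 = -3
Det delta = -3 * 5 = -15
New det = 34 + -15 = 19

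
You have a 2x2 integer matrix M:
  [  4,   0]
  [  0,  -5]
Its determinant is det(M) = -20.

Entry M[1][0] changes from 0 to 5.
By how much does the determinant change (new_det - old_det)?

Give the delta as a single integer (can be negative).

Answer: 0

Derivation:
Cofactor C_10 = 0
Entry delta = 5 - 0 = 5
Det delta = entry_delta * cofactor = 5 * 0 = 0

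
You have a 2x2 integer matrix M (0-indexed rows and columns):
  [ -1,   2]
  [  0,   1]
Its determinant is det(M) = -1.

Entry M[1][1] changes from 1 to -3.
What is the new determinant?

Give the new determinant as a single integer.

det is linear in row 1: changing M[1][1] by delta changes det by delta * cofactor(1,1).
Cofactor C_11 = (-1)^(1+1) * minor(1,1) = -1
Entry delta = -3 - 1 = -4
Det delta = -4 * -1 = 4
New det = -1 + 4 = 3

Answer: 3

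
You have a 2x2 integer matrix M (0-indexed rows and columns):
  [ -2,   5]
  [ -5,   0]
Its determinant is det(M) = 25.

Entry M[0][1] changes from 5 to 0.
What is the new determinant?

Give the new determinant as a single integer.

det is linear in row 0: changing M[0][1] by delta changes det by delta * cofactor(0,1).
Cofactor C_01 = (-1)^(0+1) * minor(0,1) = 5
Entry delta = 0 - 5 = -5
Det delta = -5 * 5 = -25
New det = 25 + -25 = 0

Answer: 0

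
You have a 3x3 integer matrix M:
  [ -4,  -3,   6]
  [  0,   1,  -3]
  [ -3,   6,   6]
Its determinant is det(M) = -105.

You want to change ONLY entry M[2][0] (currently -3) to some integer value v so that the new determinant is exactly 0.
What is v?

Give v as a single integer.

det is linear in entry M[2][0]: det = old_det + (v - -3) * C_20
Cofactor C_20 = 3
Want det = 0: -105 + (v - -3) * 3 = 0
  (v - -3) = 105 / 3 = 35
  v = -3 + (35) = 32

Answer: 32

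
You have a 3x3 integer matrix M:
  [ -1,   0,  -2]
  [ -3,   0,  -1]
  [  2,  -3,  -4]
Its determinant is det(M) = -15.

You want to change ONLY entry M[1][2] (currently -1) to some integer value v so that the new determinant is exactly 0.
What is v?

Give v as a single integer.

Answer: -6

Derivation:
det is linear in entry M[1][2]: det = old_det + (v - -1) * C_12
Cofactor C_12 = -3
Want det = 0: -15 + (v - -1) * -3 = 0
  (v - -1) = 15 / -3 = -5
  v = -1 + (-5) = -6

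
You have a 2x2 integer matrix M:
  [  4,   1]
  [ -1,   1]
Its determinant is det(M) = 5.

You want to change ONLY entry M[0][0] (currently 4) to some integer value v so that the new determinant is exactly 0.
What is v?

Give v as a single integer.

det is linear in entry M[0][0]: det = old_det + (v - 4) * C_00
Cofactor C_00 = 1
Want det = 0: 5 + (v - 4) * 1 = 0
  (v - 4) = -5 / 1 = -5
  v = 4 + (-5) = -1

Answer: -1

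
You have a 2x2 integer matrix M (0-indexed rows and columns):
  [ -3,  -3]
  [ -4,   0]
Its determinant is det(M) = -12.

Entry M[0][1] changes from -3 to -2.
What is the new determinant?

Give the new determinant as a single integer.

Answer: -8

Derivation:
det is linear in row 0: changing M[0][1] by delta changes det by delta * cofactor(0,1).
Cofactor C_01 = (-1)^(0+1) * minor(0,1) = 4
Entry delta = -2 - -3 = 1
Det delta = 1 * 4 = 4
New det = -12 + 4 = -8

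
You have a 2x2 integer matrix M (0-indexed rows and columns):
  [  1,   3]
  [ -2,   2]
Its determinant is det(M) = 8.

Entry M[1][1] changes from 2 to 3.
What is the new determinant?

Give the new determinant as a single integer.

det is linear in row 1: changing M[1][1] by delta changes det by delta * cofactor(1,1).
Cofactor C_11 = (-1)^(1+1) * minor(1,1) = 1
Entry delta = 3 - 2 = 1
Det delta = 1 * 1 = 1
New det = 8 + 1 = 9

Answer: 9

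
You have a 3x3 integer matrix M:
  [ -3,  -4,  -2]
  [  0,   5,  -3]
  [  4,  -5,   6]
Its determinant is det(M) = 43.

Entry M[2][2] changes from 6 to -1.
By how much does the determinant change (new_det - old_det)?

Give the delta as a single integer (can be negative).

Cofactor C_22 = -15
Entry delta = -1 - 6 = -7
Det delta = entry_delta * cofactor = -7 * -15 = 105

Answer: 105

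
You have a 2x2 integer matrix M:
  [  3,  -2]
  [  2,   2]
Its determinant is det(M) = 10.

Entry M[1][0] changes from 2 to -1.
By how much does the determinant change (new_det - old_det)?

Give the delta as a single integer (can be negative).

Answer: -6

Derivation:
Cofactor C_10 = 2
Entry delta = -1 - 2 = -3
Det delta = entry_delta * cofactor = -3 * 2 = -6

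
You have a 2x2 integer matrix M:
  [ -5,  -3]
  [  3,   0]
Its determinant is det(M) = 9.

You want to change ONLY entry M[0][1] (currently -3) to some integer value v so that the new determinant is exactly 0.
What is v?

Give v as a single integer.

Answer: 0

Derivation:
det is linear in entry M[0][1]: det = old_det + (v - -3) * C_01
Cofactor C_01 = -3
Want det = 0: 9 + (v - -3) * -3 = 0
  (v - -3) = -9 / -3 = 3
  v = -3 + (3) = 0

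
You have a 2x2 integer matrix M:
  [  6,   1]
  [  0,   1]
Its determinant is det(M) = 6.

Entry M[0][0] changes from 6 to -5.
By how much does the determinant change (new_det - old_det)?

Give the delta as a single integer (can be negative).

Cofactor C_00 = 1
Entry delta = -5 - 6 = -11
Det delta = entry_delta * cofactor = -11 * 1 = -11

Answer: -11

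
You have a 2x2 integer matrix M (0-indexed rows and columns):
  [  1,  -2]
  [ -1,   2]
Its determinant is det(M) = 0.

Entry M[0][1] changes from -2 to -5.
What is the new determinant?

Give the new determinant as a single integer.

det is linear in row 0: changing M[0][1] by delta changes det by delta * cofactor(0,1).
Cofactor C_01 = (-1)^(0+1) * minor(0,1) = 1
Entry delta = -5 - -2 = -3
Det delta = -3 * 1 = -3
New det = 0 + -3 = -3

Answer: -3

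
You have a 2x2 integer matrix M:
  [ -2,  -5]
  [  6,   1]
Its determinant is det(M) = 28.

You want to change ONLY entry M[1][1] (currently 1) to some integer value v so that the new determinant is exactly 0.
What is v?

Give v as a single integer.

det is linear in entry M[1][1]: det = old_det + (v - 1) * C_11
Cofactor C_11 = -2
Want det = 0: 28 + (v - 1) * -2 = 0
  (v - 1) = -28 / -2 = 14
  v = 1 + (14) = 15

Answer: 15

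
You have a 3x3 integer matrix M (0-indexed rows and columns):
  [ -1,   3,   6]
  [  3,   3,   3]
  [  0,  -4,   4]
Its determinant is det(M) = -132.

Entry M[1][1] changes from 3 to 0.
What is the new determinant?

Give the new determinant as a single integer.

det is linear in row 1: changing M[1][1] by delta changes det by delta * cofactor(1,1).
Cofactor C_11 = (-1)^(1+1) * minor(1,1) = -4
Entry delta = 0 - 3 = -3
Det delta = -3 * -4 = 12
New det = -132 + 12 = -120

Answer: -120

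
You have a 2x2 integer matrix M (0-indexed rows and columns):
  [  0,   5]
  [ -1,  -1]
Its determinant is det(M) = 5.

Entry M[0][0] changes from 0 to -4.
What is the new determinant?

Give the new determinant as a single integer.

Answer: 9

Derivation:
det is linear in row 0: changing M[0][0] by delta changes det by delta * cofactor(0,0).
Cofactor C_00 = (-1)^(0+0) * minor(0,0) = -1
Entry delta = -4 - 0 = -4
Det delta = -4 * -1 = 4
New det = 5 + 4 = 9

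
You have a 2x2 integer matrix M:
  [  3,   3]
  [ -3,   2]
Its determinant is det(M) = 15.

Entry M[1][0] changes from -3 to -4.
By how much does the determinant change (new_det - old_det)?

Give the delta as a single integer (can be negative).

Answer: 3

Derivation:
Cofactor C_10 = -3
Entry delta = -4 - -3 = -1
Det delta = entry_delta * cofactor = -1 * -3 = 3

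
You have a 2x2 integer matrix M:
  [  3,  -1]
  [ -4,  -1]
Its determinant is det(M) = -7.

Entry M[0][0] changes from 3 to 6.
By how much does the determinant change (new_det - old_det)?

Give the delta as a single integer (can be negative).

Cofactor C_00 = -1
Entry delta = 6 - 3 = 3
Det delta = entry_delta * cofactor = 3 * -1 = -3

Answer: -3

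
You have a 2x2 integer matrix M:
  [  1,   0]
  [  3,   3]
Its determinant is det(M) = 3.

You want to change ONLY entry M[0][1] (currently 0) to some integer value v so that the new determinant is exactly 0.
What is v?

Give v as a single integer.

Answer: 1

Derivation:
det is linear in entry M[0][1]: det = old_det + (v - 0) * C_01
Cofactor C_01 = -3
Want det = 0: 3 + (v - 0) * -3 = 0
  (v - 0) = -3 / -3 = 1
  v = 0 + (1) = 1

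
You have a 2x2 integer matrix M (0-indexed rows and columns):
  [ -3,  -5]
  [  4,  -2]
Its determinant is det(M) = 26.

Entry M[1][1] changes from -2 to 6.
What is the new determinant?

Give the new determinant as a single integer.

det is linear in row 1: changing M[1][1] by delta changes det by delta * cofactor(1,1).
Cofactor C_11 = (-1)^(1+1) * minor(1,1) = -3
Entry delta = 6 - -2 = 8
Det delta = 8 * -3 = -24
New det = 26 + -24 = 2

Answer: 2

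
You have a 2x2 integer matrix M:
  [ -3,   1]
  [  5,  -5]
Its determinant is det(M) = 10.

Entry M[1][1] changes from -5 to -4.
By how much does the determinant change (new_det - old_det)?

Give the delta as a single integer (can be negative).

Cofactor C_11 = -3
Entry delta = -4 - -5 = 1
Det delta = entry_delta * cofactor = 1 * -3 = -3

Answer: -3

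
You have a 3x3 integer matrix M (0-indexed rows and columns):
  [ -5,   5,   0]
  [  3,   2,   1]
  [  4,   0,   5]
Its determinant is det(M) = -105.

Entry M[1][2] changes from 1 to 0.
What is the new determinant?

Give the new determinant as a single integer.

Answer: -125

Derivation:
det is linear in row 1: changing M[1][2] by delta changes det by delta * cofactor(1,2).
Cofactor C_12 = (-1)^(1+2) * minor(1,2) = 20
Entry delta = 0 - 1 = -1
Det delta = -1 * 20 = -20
New det = -105 + -20 = -125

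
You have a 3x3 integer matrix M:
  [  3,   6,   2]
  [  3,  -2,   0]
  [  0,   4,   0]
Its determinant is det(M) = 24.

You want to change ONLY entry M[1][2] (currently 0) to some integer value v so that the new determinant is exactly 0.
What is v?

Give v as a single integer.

det is linear in entry M[1][2]: det = old_det + (v - 0) * C_12
Cofactor C_12 = -12
Want det = 0: 24 + (v - 0) * -12 = 0
  (v - 0) = -24 / -12 = 2
  v = 0 + (2) = 2

Answer: 2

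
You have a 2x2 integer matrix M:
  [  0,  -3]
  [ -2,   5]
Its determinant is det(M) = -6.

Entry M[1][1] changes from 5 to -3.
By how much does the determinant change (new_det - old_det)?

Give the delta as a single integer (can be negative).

Answer: 0

Derivation:
Cofactor C_11 = 0
Entry delta = -3 - 5 = -8
Det delta = entry_delta * cofactor = -8 * 0 = 0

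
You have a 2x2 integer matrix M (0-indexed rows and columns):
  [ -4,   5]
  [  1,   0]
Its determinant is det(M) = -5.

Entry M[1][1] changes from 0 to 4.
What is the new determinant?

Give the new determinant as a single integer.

Answer: -21

Derivation:
det is linear in row 1: changing M[1][1] by delta changes det by delta * cofactor(1,1).
Cofactor C_11 = (-1)^(1+1) * minor(1,1) = -4
Entry delta = 4 - 0 = 4
Det delta = 4 * -4 = -16
New det = -5 + -16 = -21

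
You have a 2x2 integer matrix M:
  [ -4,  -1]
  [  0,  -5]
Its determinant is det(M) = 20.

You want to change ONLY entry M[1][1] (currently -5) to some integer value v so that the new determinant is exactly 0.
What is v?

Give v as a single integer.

det is linear in entry M[1][1]: det = old_det + (v - -5) * C_11
Cofactor C_11 = -4
Want det = 0: 20 + (v - -5) * -4 = 0
  (v - -5) = -20 / -4 = 5
  v = -5 + (5) = 0

Answer: 0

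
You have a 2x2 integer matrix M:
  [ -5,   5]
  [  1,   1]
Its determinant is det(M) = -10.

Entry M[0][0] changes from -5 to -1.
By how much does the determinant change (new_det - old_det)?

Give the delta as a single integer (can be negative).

Cofactor C_00 = 1
Entry delta = -1 - -5 = 4
Det delta = entry_delta * cofactor = 4 * 1 = 4

Answer: 4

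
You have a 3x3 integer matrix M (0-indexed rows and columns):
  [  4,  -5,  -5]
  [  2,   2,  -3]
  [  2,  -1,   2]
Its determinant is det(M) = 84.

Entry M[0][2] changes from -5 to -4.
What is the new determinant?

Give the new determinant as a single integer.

det is linear in row 0: changing M[0][2] by delta changes det by delta * cofactor(0,2).
Cofactor C_02 = (-1)^(0+2) * minor(0,2) = -6
Entry delta = -4 - -5 = 1
Det delta = 1 * -6 = -6
New det = 84 + -6 = 78

Answer: 78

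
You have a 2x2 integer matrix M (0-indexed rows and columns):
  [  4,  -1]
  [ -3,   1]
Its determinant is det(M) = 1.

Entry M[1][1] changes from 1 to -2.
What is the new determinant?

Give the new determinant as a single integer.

det is linear in row 1: changing M[1][1] by delta changes det by delta * cofactor(1,1).
Cofactor C_11 = (-1)^(1+1) * minor(1,1) = 4
Entry delta = -2 - 1 = -3
Det delta = -3 * 4 = -12
New det = 1 + -12 = -11

Answer: -11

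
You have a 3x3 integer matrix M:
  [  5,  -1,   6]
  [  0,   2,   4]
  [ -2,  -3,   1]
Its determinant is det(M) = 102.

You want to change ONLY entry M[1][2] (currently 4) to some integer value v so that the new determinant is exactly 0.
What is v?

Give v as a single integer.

det is linear in entry M[1][2]: det = old_det + (v - 4) * C_12
Cofactor C_12 = 17
Want det = 0: 102 + (v - 4) * 17 = 0
  (v - 4) = -102 / 17 = -6
  v = 4 + (-6) = -2

Answer: -2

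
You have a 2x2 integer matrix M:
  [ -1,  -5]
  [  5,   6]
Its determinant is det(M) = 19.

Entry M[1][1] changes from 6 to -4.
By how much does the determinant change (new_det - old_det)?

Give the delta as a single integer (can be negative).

Answer: 10

Derivation:
Cofactor C_11 = -1
Entry delta = -4 - 6 = -10
Det delta = entry_delta * cofactor = -10 * -1 = 10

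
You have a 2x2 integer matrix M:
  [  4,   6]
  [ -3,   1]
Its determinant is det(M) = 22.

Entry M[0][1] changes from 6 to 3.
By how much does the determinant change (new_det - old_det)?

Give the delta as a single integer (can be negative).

Cofactor C_01 = 3
Entry delta = 3 - 6 = -3
Det delta = entry_delta * cofactor = -3 * 3 = -9

Answer: -9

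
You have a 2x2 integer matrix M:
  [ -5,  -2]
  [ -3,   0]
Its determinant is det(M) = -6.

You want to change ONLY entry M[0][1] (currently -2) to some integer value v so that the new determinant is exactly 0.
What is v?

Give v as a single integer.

Answer: 0

Derivation:
det is linear in entry M[0][1]: det = old_det + (v - -2) * C_01
Cofactor C_01 = 3
Want det = 0: -6 + (v - -2) * 3 = 0
  (v - -2) = 6 / 3 = 2
  v = -2 + (2) = 0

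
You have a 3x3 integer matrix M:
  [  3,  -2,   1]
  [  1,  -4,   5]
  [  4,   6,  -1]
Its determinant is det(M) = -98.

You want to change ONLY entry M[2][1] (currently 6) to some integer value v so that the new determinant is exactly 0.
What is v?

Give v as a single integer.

Answer: -1

Derivation:
det is linear in entry M[2][1]: det = old_det + (v - 6) * C_21
Cofactor C_21 = -14
Want det = 0: -98 + (v - 6) * -14 = 0
  (v - 6) = 98 / -14 = -7
  v = 6 + (-7) = -1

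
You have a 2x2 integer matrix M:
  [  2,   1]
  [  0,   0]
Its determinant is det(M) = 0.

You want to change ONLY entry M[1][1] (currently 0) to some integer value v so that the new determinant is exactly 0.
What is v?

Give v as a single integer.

Answer: 0

Derivation:
det is linear in entry M[1][1]: det = old_det + (v - 0) * C_11
Cofactor C_11 = 2
Want det = 0: 0 + (v - 0) * 2 = 0
  (v - 0) = 0 / 2 = 0
  v = 0 + (0) = 0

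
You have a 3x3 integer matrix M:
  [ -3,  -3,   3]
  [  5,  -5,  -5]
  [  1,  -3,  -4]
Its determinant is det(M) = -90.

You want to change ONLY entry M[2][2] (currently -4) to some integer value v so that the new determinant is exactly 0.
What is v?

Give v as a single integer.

Answer: -1

Derivation:
det is linear in entry M[2][2]: det = old_det + (v - -4) * C_22
Cofactor C_22 = 30
Want det = 0: -90 + (v - -4) * 30 = 0
  (v - -4) = 90 / 30 = 3
  v = -4 + (3) = -1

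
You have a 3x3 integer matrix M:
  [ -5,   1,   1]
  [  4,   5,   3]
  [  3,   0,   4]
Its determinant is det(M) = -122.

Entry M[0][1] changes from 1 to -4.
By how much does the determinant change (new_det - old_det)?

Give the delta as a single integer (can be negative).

Cofactor C_01 = -7
Entry delta = -4 - 1 = -5
Det delta = entry_delta * cofactor = -5 * -7 = 35

Answer: 35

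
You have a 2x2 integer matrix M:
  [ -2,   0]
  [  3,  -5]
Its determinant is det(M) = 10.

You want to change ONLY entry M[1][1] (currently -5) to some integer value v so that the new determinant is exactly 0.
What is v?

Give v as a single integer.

Answer: 0

Derivation:
det is linear in entry M[1][1]: det = old_det + (v - -5) * C_11
Cofactor C_11 = -2
Want det = 0: 10 + (v - -5) * -2 = 0
  (v - -5) = -10 / -2 = 5
  v = -5 + (5) = 0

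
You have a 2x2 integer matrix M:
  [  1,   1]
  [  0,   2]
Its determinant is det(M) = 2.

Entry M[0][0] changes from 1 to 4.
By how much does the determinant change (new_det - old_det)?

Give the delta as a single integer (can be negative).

Answer: 6

Derivation:
Cofactor C_00 = 2
Entry delta = 4 - 1 = 3
Det delta = entry_delta * cofactor = 3 * 2 = 6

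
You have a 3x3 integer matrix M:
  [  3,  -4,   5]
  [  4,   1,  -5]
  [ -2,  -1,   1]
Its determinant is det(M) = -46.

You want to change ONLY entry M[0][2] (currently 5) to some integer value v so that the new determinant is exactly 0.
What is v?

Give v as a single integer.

Answer: -18

Derivation:
det is linear in entry M[0][2]: det = old_det + (v - 5) * C_02
Cofactor C_02 = -2
Want det = 0: -46 + (v - 5) * -2 = 0
  (v - 5) = 46 / -2 = -23
  v = 5 + (-23) = -18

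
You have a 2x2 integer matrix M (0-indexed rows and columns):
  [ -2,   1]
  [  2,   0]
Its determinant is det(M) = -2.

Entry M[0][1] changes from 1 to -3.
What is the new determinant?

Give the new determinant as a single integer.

det is linear in row 0: changing M[0][1] by delta changes det by delta * cofactor(0,1).
Cofactor C_01 = (-1)^(0+1) * minor(0,1) = -2
Entry delta = -3 - 1 = -4
Det delta = -4 * -2 = 8
New det = -2 + 8 = 6

Answer: 6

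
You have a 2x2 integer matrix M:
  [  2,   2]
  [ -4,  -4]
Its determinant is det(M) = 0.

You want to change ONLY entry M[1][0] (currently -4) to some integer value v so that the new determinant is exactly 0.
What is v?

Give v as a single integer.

det is linear in entry M[1][0]: det = old_det + (v - -4) * C_10
Cofactor C_10 = -2
Want det = 0: 0 + (v - -4) * -2 = 0
  (v - -4) = 0 / -2 = 0
  v = -4 + (0) = -4

Answer: -4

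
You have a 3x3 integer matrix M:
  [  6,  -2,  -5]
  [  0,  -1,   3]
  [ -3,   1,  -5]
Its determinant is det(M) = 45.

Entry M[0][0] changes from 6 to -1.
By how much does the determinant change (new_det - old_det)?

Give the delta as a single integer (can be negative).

Answer: -14

Derivation:
Cofactor C_00 = 2
Entry delta = -1 - 6 = -7
Det delta = entry_delta * cofactor = -7 * 2 = -14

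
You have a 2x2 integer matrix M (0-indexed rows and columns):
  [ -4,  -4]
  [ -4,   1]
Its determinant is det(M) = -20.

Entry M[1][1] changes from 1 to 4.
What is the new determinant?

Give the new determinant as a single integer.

det is linear in row 1: changing M[1][1] by delta changes det by delta * cofactor(1,1).
Cofactor C_11 = (-1)^(1+1) * minor(1,1) = -4
Entry delta = 4 - 1 = 3
Det delta = 3 * -4 = -12
New det = -20 + -12 = -32

Answer: -32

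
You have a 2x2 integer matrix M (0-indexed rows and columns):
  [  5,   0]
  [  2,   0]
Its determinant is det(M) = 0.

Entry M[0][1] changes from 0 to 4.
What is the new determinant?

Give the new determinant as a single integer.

Answer: -8

Derivation:
det is linear in row 0: changing M[0][1] by delta changes det by delta * cofactor(0,1).
Cofactor C_01 = (-1)^(0+1) * minor(0,1) = -2
Entry delta = 4 - 0 = 4
Det delta = 4 * -2 = -8
New det = 0 + -8 = -8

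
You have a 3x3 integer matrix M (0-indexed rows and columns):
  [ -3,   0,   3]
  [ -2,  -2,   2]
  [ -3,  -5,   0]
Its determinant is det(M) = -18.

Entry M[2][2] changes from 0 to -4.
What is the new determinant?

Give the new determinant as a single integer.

Answer: -42

Derivation:
det is linear in row 2: changing M[2][2] by delta changes det by delta * cofactor(2,2).
Cofactor C_22 = (-1)^(2+2) * minor(2,2) = 6
Entry delta = -4 - 0 = -4
Det delta = -4 * 6 = -24
New det = -18 + -24 = -42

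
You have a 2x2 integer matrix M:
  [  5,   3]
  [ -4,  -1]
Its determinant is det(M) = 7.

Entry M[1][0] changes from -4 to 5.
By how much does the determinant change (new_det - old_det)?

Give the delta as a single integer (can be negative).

Cofactor C_10 = -3
Entry delta = 5 - -4 = 9
Det delta = entry_delta * cofactor = 9 * -3 = -27

Answer: -27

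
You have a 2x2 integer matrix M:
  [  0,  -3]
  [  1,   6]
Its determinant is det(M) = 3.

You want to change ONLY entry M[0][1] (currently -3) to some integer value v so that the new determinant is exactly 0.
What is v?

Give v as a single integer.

det is linear in entry M[0][1]: det = old_det + (v - -3) * C_01
Cofactor C_01 = -1
Want det = 0: 3 + (v - -3) * -1 = 0
  (v - -3) = -3 / -1 = 3
  v = -3 + (3) = 0

Answer: 0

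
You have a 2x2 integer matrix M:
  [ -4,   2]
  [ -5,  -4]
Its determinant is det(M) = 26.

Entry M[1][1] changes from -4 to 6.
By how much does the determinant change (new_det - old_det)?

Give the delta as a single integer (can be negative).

Cofactor C_11 = -4
Entry delta = 6 - -4 = 10
Det delta = entry_delta * cofactor = 10 * -4 = -40

Answer: -40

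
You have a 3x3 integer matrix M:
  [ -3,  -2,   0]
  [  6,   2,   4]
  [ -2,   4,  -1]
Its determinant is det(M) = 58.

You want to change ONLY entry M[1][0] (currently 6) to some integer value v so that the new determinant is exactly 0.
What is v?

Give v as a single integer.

det is linear in entry M[1][0]: det = old_det + (v - 6) * C_10
Cofactor C_10 = -2
Want det = 0: 58 + (v - 6) * -2 = 0
  (v - 6) = -58 / -2 = 29
  v = 6 + (29) = 35

Answer: 35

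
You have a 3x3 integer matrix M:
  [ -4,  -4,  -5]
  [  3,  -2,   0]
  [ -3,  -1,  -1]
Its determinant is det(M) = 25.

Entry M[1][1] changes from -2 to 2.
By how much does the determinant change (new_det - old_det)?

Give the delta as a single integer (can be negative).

Cofactor C_11 = -11
Entry delta = 2 - -2 = 4
Det delta = entry_delta * cofactor = 4 * -11 = -44

Answer: -44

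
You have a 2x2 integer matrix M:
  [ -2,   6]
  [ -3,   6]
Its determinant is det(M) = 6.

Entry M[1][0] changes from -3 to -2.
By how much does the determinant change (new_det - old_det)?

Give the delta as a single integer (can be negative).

Answer: -6

Derivation:
Cofactor C_10 = -6
Entry delta = -2 - -3 = 1
Det delta = entry_delta * cofactor = 1 * -6 = -6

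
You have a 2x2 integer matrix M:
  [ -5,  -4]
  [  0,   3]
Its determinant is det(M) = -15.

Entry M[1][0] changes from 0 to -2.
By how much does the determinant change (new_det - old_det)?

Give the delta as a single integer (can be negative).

Answer: -8

Derivation:
Cofactor C_10 = 4
Entry delta = -2 - 0 = -2
Det delta = entry_delta * cofactor = -2 * 4 = -8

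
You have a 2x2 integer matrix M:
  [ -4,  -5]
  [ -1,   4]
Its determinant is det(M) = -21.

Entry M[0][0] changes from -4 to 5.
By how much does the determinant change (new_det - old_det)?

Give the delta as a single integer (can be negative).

Answer: 36

Derivation:
Cofactor C_00 = 4
Entry delta = 5 - -4 = 9
Det delta = entry_delta * cofactor = 9 * 4 = 36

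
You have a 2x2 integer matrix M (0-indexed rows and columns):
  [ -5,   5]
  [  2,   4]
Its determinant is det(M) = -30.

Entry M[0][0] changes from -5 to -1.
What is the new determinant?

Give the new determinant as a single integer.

Answer: -14

Derivation:
det is linear in row 0: changing M[0][0] by delta changes det by delta * cofactor(0,0).
Cofactor C_00 = (-1)^(0+0) * minor(0,0) = 4
Entry delta = -1 - -5 = 4
Det delta = 4 * 4 = 16
New det = -30 + 16 = -14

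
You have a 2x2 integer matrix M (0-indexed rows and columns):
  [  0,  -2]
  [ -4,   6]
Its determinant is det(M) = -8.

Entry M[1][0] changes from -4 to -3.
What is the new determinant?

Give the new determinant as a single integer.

Answer: -6

Derivation:
det is linear in row 1: changing M[1][0] by delta changes det by delta * cofactor(1,0).
Cofactor C_10 = (-1)^(1+0) * minor(1,0) = 2
Entry delta = -3 - -4 = 1
Det delta = 1 * 2 = 2
New det = -8 + 2 = -6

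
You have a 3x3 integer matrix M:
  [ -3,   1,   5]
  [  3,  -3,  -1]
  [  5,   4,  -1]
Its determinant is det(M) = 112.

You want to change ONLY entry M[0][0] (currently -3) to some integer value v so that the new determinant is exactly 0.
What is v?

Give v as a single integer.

Answer: -19

Derivation:
det is linear in entry M[0][0]: det = old_det + (v - -3) * C_00
Cofactor C_00 = 7
Want det = 0: 112 + (v - -3) * 7 = 0
  (v - -3) = -112 / 7 = -16
  v = -3 + (-16) = -19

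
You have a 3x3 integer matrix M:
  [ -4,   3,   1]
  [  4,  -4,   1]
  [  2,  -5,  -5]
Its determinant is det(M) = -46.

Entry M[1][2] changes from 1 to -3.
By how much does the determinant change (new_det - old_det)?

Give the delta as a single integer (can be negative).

Cofactor C_12 = -14
Entry delta = -3 - 1 = -4
Det delta = entry_delta * cofactor = -4 * -14 = 56

Answer: 56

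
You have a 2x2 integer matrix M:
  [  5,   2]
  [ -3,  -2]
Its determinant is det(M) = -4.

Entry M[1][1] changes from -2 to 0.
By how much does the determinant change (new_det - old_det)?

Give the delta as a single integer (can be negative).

Cofactor C_11 = 5
Entry delta = 0 - -2 = 2
Det delta = entry_delta * cofactor = 2 * 5 = 10

Answer: 10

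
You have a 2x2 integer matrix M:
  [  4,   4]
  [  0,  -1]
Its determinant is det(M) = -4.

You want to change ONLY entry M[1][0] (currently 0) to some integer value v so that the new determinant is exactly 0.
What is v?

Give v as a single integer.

det is linear in entry M[1][0]: det = old_det + (v - 0) * C_10
Cofactor C_10 = -4
Want det = 0: -4 + (v - 0) * -4 = 0
  (v - 0) = 4 / -4 = -1
  v = 0 + (-1) = -1

Answer: -1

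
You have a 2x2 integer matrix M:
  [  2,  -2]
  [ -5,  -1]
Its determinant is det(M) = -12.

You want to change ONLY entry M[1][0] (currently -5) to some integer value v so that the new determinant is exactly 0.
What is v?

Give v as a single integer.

Answer: 1

Derivation:
det is linear in entry M[1][0]: det = old_det + (v - -5) * C_10
Cofactor C_10 = 2
Want det = 0: -12 + (v - -5) * 2 = 0
  (v - -5) = 12 / 2 = 6
  v = -5 + (6) = 1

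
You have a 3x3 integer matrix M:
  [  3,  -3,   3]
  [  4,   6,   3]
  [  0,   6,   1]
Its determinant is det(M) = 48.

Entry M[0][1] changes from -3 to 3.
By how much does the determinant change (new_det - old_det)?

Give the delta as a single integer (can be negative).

Cofactor C_01 = -4
Entry delta = 3 - -3 = 6
Det delta = entry_delta * cofactor = 6 * -4 = -24

Answer: -24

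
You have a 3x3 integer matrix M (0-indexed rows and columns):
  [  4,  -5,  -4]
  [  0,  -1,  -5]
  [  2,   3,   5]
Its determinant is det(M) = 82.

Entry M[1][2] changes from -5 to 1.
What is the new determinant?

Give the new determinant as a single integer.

Answer: -50

Derivation:
det is linear in row 1: changing M[1][2] by delta changes det by delta * cofactor(1,2).
Cofactor C_12 = (-1)^(1+2) * minor(1,2) = -22
Entry delta = 1 - -5 = 6
Det delta = 6 * -22 = -132
New det = 82 + -132 = -50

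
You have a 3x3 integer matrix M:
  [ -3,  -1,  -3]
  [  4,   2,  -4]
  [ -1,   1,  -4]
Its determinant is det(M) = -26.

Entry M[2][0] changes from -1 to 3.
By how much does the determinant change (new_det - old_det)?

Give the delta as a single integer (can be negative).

Cofactor C_20 = 10
Entry delta = 3 - -1 = 4
Det delta = entry_delta * cofactor = 4 * 10 = 40

Answer: 40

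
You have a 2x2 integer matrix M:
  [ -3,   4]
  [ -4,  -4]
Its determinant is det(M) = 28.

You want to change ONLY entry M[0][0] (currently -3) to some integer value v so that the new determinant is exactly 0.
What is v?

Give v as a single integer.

det is linear in entry M[0][0]: det = old_det + (v - -3) * C_00
Cofactor C_00 = -4
Want det = 0: 28 + (v - -3) * -4 = 0
  (v - -3) = -28 / -4 = 7
  v = -3 + (7) = 4

Answer: 4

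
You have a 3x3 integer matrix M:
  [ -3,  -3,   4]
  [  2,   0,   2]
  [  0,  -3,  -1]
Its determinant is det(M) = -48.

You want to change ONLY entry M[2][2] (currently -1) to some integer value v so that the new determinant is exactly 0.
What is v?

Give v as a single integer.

det is linear in entry M[2][2]: det = old_det + (v - -1) * C_22
Cofactor C_22 = 6
Want det = 0: -48 + (v - -1) * 6 = 0
  (v - -1) = 48 / 6 = 8
  v = -1 + (8) = 7

Answer: 7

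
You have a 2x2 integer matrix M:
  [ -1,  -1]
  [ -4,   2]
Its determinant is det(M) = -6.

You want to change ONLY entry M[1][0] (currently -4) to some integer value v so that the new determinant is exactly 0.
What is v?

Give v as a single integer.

Answer: 2

Derivation:
det is linear in entry M[1][0]: det = old_det + (v - -4) * C_10
Cofactor C_10 = 1
Want det = 0: -6 + (v - -4) * 1 = 0
  (v - -4) = 6 / 1 = 6
  v = -4 + (6) = 2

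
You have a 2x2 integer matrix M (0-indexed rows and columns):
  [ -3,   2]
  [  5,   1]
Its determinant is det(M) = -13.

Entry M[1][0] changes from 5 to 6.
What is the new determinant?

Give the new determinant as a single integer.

det is linear in row 1: changing M[1][0] by delta changes det by delta * cofactor(1,0).
Cofactor C_10 = (-1)^(1+0) * minor(1,0) = -2
Entry delta = 6 - 5 = 1
Det delta = 1 * -2 = -2
New det = -13 + -2 = -15

Answer: -15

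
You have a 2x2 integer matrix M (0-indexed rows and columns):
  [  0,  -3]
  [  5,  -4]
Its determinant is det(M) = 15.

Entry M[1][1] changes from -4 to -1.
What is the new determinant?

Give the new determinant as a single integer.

det is linear in row 1: changing M[1][1] by delta changes det by delta * cofactor(1,1).
Cofactor C_11 = (-1)^(1+1) * minor(1,1) = 0
Entry delta = -1 - -4 = 3
Det delta = 3 * 0 = 0
New det = 15 + 0 = 15

Answer: 15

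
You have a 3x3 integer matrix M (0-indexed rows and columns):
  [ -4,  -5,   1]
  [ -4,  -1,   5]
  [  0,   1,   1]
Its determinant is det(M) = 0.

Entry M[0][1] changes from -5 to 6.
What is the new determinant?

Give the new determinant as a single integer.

det is linear in row 0: changing M[0][1] by delta changes det by delta * cofactor(0,1).
Cofactor C_01 = (-1)^(0+1) * minor(0,1) = 4
Entry delta = 6 - -5 = 11
Det delta = 11 * 4 = 44
New det = 0 + 44 = 44

Answer: 44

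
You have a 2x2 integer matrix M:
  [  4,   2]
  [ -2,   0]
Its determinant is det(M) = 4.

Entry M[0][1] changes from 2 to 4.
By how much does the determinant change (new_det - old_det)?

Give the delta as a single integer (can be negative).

Answer: 4

Derivation:
Cofactor C_01 = 2
Entry delta = 4 - 2 = 2
Det delta = entry_delta * cofactor = 2 * 2 = 4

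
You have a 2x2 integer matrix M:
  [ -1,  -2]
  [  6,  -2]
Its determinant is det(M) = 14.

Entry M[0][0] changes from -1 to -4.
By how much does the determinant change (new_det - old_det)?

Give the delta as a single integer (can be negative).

Cofactor C_00 = -2
Entry delta = -4 - -1 = -3
Det delta = entry_delta * cofactor = -3 * -2 = 6

Answer: 6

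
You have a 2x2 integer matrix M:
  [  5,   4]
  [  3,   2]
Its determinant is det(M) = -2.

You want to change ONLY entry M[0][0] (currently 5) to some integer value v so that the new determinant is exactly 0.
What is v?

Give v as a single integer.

det is linear in entry M[0][0]: det = old_det + (v - 5) * C_00
Cofactor C_00 = 2
Want det = 0: -2 + (v - 5) * 2 = 0
  (v - 5) = 2 / 2 = 1
  v = 5 + (1) = 6

Answer: 6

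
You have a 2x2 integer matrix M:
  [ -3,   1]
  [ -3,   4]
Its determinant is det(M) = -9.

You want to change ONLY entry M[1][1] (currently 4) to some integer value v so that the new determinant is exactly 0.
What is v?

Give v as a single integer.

det is linear in entry M[1][1]: det = old_det + (v - 4) * C_11
Cofactor C_11 = -3
Want det = 0: -9 + (v - 4) * -3 = 0
  (v - 4) = 9 / -3 = -3
  v = 4 + (-3) = 1

Answer: 1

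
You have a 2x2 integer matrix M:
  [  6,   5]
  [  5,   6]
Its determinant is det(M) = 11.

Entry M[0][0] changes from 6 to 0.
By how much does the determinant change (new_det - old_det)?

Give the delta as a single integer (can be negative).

Answer: -36

Derivation:
Cofactor C_00 = 6
Entry delta = 0 - 6 = -6
Det delta = entry_delta * cofactor = -6 * 6 = -36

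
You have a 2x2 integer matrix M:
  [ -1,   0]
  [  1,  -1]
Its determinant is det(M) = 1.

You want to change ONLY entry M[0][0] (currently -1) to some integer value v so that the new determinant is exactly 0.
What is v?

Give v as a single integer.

Answer: 0

Derivation:
det is linear in entry M[0][0]: det = old_det + (v - -1) * C_00
Cofactor C_00 = -1
Want det = 0: 1 + (v - -1) * -1 = 0
  (v - -1) = -1 / -1 = 1
  v = -1 + (1) = 0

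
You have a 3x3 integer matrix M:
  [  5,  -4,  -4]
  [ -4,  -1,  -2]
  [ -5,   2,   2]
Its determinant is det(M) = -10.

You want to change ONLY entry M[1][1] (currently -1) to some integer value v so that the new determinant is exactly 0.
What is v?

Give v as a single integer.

Answer: -2

Derivation:
det is linear in entry M[1][1]: det = old_det + (v - -1) * C_11
Cofactor C_11 = -10
Want det = 0: -10 + (v - -1) * -10 = 0
  (v - -1) = 10 / -10 = -1
  v = -1 + (-1) = -2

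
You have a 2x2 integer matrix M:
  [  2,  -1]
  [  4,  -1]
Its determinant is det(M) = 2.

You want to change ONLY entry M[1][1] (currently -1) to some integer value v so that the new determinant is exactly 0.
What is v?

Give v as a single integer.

det is linear in entry M[1][1]: det = old_det + (v - -1) * C_11
Cofactor C_11 = 2
Want det = 0: 2 + (v - -1) * 2 = 0
  (v - -1) = -2 / 2 = -1
  v = -1 + (-1) = -2

Answer: -2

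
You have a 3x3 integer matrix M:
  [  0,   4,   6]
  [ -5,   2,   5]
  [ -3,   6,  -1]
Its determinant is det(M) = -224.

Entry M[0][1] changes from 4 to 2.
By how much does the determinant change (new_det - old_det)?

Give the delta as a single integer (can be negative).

Answer: 40

Derivation:
Cofactor C_01 = -20
Entry delta = 2 - 4 = -2
Det delta = entry_delta * cofactor = -2 * -20 = 40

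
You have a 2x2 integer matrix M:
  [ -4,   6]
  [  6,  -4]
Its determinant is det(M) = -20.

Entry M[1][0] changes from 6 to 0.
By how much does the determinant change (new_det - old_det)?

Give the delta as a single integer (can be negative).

Answer: 36

Derivation:
Cofactor C_10 = -6
Entry delta = 0 - 6 = -6
Det delta = entry_delta * cofactor = -6 * -6 = 36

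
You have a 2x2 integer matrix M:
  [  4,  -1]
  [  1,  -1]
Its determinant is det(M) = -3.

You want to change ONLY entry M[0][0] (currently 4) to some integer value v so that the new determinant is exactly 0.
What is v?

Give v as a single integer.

det is linear in entry M[0][0]: det = old_det + (v - 4) * C_00
Cofactor C_00 = -1
Want det = 0: -3 + (v - 4) * -1 = 0
  (v - 4) = 3 / -1 = -3
  v = 4 + (-3) = 1

Answer: 1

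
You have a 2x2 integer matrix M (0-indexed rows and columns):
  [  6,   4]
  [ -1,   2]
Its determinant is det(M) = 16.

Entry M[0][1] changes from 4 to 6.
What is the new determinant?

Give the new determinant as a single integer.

det is linear in row 0: changing M[0][1] by delta changes det by delta * cofactor(0,1).
Cofactor C_01 = (-1)^(0+1) * minor(0,1) = 1
Entry delta = 6 - 4 = 2
Det delta = 2 * 1 = 2
New det = 16 + 2 = 18

Answer: 18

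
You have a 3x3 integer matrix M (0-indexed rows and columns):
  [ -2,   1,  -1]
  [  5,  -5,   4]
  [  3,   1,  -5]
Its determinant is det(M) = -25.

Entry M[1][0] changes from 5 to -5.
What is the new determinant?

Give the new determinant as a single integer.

det is linear in row 1: changing M[1][0] by delta changes det by delta * cofactor(1,0).
Cofactor C_10 = (-1)^(1+0) * minor(1,0) = 4
Entry delta = -5 - 5 = -10
Det delta = -10 * 4 = -40
New det = -25 + -40 = -65

Answer: -65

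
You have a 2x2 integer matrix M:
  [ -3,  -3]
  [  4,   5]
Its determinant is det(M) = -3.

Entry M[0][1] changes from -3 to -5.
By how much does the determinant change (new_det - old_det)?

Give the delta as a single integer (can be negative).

Answer: 8

Derivation:
Cofactor C_01 = -4
Entry delta = -5 - -3 = -2
Det delta = entry_delta * cofactor = -2 * -4 = 8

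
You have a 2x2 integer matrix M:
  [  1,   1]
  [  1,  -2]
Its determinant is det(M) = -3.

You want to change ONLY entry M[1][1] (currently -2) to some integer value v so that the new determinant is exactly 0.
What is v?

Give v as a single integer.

det is linear in entry M[1][1]: det = old_det + (v - -2) * C_11
Cofactor C_11 = 1
Want det = 0: -3 + (v - -2) * 1 = 0
  (v - -2) = 3 / 1 = 3
  v = -2 + (3) = 1

Answer: 1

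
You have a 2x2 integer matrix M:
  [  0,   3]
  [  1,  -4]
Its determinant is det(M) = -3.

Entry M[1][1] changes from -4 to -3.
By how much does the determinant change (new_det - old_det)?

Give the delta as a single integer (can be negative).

Cofactor C_11 = 0
Entry delta = -3 - -4 = 1
Det delta = entry_delta * cofactor = 1 * 0 = 0

Answer: 0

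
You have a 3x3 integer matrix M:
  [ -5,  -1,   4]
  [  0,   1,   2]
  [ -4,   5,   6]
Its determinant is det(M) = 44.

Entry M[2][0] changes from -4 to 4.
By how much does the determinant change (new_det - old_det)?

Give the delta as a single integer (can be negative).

Cofactor C_20 = -6
Entry delta = 4 - -4 = 8
Det delta = entry_delta * cofactor = 8 * -6 = -48

Answer: -48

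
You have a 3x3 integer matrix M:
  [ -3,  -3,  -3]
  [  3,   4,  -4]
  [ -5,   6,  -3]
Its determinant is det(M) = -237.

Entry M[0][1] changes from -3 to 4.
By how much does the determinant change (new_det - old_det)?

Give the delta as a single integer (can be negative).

Cofactor C_01 = 29
Entry delta = 4 - -3 = 7
Det delta = entry_delta * cofactor = 7 * 29 = 203

Answer: 203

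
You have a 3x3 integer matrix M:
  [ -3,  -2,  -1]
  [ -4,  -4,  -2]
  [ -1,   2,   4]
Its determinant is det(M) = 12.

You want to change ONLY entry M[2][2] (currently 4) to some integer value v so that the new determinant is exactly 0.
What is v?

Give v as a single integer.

det is linear in entry M[2][2]: det = old_det + (v - 4) * C_22
Cofactor C_22 = 4
Want det = 0: 12 + (v - 4) * 4 = 0
  (v - 4) = -12 / 4 = -3
  v = 4 + (-3) = 1

Answer: 1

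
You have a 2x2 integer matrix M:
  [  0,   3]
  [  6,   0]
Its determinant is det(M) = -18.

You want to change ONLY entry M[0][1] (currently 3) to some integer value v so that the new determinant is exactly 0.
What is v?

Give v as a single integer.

Answer: 0

Derivation:
det is linear in entry M[0][1]: det = old_det + (v - 3) * C_01
Cofactor C_01 = -6
Want det = 0: -18 + (v - 3) * -6 = 0
  (v - 3) = 18 / -6 = -3
  v = 3 + (-3) = 0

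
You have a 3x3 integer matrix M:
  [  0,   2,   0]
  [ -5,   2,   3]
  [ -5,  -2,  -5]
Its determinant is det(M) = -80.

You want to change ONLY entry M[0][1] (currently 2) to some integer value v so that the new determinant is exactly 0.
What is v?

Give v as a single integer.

det is linear in entry M[0][1]: det = old_det + (v - 2) * C_01
Cofactor C_01 = -40
Want det = 0: -80 + (v - 2) * -40 = 0
  (v - 2) = 80 / -40 = -2
  v = 2 + (-2) = 0

Answer: 0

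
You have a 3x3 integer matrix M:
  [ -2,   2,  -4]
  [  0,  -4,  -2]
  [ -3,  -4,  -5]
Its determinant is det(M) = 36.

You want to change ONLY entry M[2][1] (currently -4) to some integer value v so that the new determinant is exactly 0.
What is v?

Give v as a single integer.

det is linear in entry M[2][1]: det = old_det + (v - -4) * C_21
Cofactor C_21 = -4
Want det = 0: 36 + (v - -4) * -4 = 0
  (v - -4) = -36 / -4 = 9
  v = -4 + (9) = 5

Answer: 5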